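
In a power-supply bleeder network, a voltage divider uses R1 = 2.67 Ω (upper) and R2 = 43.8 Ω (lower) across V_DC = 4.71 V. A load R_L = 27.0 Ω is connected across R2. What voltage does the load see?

V_out ≈ 4.06 V

R2 ‖ R_L = (43.8 × 27.0)/(43.8 + 27.0) = 16.70 Ω.
Voltage divider with the loaded lower leg: V_out = 4.71 × 16.70/(2.67 + 16.70) = 4.71 × 0.8622 = 4.061 V.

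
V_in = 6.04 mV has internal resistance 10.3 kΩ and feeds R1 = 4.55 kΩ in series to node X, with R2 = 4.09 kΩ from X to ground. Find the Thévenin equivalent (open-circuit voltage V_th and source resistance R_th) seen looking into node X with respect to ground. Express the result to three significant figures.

R1' = 10.3 + 4.55 = 14.85 kΩ (source resistance + R1).
V_th is the unloaded tap voltage: V_in · R2/(R1'+R2) = 6.04 × 0.2159 = 1.304 mV.
Looking into X with the source shorted: R_th = R1'·R2/(R1'+R2) = 14.85 × 4.09/18.94 = 3.207 kΩ.

V_th ≈ 1.30 mV, R_th ≈ 3.21 kΩ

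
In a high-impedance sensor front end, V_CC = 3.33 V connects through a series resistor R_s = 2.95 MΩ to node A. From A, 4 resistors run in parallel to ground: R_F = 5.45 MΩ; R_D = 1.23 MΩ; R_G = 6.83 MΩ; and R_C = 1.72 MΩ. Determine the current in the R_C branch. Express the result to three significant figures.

Parallel bank: R_p = 1/(1/5.45 + 1/1.23 + 1/6.83 + 1/1.72) = 0.5799 MΩ.
Node voltage V_A = V_CC · R_p/(R_s + R_p) = 3.33 × 0.1643 = 0.5471 V.
Branch current I = V_A/R_C = 0.5471/1.72 = 0.3181 µA.

I ≈ 0.318 µA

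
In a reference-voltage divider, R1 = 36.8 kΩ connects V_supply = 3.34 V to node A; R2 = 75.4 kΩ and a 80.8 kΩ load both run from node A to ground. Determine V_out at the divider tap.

The load sits in parallel with R2, giving an effective lower resistance R2' = R2·R_L/(R2+R_L) = 39.00 kΩ.
Then V_out = V_supply · R2'/(R1 + R2') = 3.34 × 39.00/75.80 = 1.719 V.

V_out ≈ 1.72 V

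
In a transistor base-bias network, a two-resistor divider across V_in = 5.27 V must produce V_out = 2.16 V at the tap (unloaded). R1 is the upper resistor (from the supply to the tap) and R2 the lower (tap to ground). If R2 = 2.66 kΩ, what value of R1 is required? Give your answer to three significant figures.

R1 ≈ 3.83 kΩ

Required fraction k = V_out/V_in = 0.4099.
So R1 = R2 · (V_in/V_out − 1) = 2.66 × (5.27/2.16 − 1) = 2.66 × 1.440 = 3.830 kΩ.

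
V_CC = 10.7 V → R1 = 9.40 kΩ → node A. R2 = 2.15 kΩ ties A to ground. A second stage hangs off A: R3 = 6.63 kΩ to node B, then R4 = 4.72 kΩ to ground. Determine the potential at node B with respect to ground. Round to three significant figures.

V_B ≈ 0.718 V

Node A sees R2 in parallel with the series input of stage 2, R3 + R4 = 11.35 kΩ.
Effective lower resistance at A: R2 ‖ 11.35 = 1.808 kΩ.
V_A = 10.7 × 1.808/(9.40 + 1.808) = 1.726 V.
Then the unloaded second divider: V_B = V_A × R4/(R3+R4) = 1.726 × 0.4159 = 0.7177 V.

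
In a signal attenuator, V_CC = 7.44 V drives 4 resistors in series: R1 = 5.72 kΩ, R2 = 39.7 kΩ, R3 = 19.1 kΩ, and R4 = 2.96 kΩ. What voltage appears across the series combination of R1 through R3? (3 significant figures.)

V ≈ 7.11 V

Total series resistance ΣR = 5.72 + 39.7 + 19.1 + 2.96 = 67.48 kΩ.
R_{R1..R3} = 5.72 + 39.7 + 19.1 = 64.52 kΩ.
Voltage divider: V = V_CC · (64.52 / 67.48) = 7.44 × 0.9561 = 7.114 V.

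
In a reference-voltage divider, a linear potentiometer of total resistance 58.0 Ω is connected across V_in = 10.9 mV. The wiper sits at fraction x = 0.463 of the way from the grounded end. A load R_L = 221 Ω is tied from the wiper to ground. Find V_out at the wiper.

The pot divides into 31.15 Ω above the wiper and 26.85 Ω below.
Lower segment in parallel with the load: 26.85 ‖ 221 = 23.94 Ω.
Then V_out = V_in · 23.94/(31.15 + 23.94) = 4.738 mV.

V_out ≈ 4.74 mV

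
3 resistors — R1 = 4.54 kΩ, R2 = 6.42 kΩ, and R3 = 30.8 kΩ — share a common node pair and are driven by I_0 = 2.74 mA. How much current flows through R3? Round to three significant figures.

Total conductance ΣG = 1/4.54 + 1/6.42 + 1/30.8 = 0.4085 (units of 1/kΩ).
Current divider: I(R3) = I_0 · G_k/ΣG = 2.74 × (0.03247/0.4085) = 2.74 × 0.07948 = 0.2178 mA.

I ≈ 0.218 mA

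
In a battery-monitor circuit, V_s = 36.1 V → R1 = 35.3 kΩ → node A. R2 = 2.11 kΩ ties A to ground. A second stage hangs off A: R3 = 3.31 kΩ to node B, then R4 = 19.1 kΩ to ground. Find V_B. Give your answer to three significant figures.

Looking into the second stage from A: R3 + R4 = 22.41 kΩ appears in parallel with R2.
R2 ‖ (R3+R4) = 1.928 kΩ.
So V_A = 36.1 × 0.05180 = 1.870 V.
V_B = V_A × 0.8523 = 1.594 V.

V_B ≈ 1.59 V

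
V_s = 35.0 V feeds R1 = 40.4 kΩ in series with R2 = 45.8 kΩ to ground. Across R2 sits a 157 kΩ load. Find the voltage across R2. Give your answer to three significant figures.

V_out ≈ 16.4 V

The load sits in parallel with R2, giving an effective lower resistance R2' = R2·R_L/(R2+R_L) = 35.46 kΩ.
Voltage divider with the loaded lower leg: V_out = 35.0 × 35.46/(40.4 + 35.46) = 35.0 × 0.4674 = 16.36 V.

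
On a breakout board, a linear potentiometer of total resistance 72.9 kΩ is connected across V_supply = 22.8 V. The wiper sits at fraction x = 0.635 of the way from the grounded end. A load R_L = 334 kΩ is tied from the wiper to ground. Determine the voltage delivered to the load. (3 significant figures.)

Lower segment x·R_p = 46.29 kΩ; upper segment (1−x)·R_p = 26.61 kΩ.
Lower segment in parallel with the load: 46.29 ‖ 334 = 40.66 kΩ.
Loaded-divider output: V_out = 22.8 × 0.6044 = 13.78 V.
(Unloaded: V_out = x·V_supply = 14.5 V.)

V_out ≈ 13.8 V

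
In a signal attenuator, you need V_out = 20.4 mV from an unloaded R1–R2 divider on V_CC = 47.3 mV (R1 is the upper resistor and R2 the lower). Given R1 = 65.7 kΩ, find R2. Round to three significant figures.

R2 ≈ 49.8 kΩ

V_out/V_CC = R2/(R1+R2) = 0.4313.
Rearranging, R2 = R1·k/(1−k) = 65.7 × 0.7584 = 49.82 kΩ.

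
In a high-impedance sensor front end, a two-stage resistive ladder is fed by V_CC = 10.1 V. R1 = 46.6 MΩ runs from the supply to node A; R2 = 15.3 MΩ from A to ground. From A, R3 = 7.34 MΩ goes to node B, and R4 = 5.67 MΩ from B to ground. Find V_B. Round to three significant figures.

Node A sees R2 in parallel with the series input of stage 2, R3 + R4 = 13.01 MΩ.
Effective lower resistance at A: R2 ‖ 13.01 = 7.031 MΩ.
First divider: V_A = V_CC · 7.031/(46.6 + 7.031) = 1.324 V.
Stage 2 is unloaded, so V_B = V_A · R4/(R3+R4) = 1.324 × 5.67/13.01 = 0.5771 V.

V_B ≈ 0.577 V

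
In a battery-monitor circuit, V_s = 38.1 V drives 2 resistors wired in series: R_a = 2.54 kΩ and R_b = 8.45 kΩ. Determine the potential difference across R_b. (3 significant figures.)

Total series resistance ΣR = 2.54 + 8.45 = 10.99 kΩ.
V = V_s · R/ΣR = 38.1 × 0.7689 = 29.29 V.

V ≈ 29.3 V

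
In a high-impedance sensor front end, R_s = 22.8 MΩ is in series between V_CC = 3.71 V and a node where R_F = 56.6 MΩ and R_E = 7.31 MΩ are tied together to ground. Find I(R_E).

I ≈ 0.112 µA

Combine the parallel branches: R_p = (1/56.6 + 1/7.31)⁻¹ = 6.474 MΩ.
V_A = 3.71 × 6.474/29.27 = 0.8205 V.
Branch current I = V_A/R_E = 0.8205/7.31 = 0.1122 µA.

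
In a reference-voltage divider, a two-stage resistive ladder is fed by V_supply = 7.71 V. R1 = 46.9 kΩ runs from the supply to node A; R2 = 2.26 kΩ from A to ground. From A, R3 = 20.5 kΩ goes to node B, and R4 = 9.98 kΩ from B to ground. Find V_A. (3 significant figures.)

Node A sees R2 in parallel with the series input of stage 2, R3 + R4 = 30.48 kΩ.
Effective lower resistance at A: R2 ‖ 30.48 = 2.104 kΩ.
V_A = 7.71 × 2.104/(46.9 + 2.104) = 0.3310 V.

V_A ≈ 0.331 V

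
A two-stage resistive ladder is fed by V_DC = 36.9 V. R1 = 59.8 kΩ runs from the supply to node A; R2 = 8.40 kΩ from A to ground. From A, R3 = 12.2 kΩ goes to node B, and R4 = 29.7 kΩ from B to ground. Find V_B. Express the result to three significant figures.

Node A sees R2 in parallel with the series input of stage 2, R3 + R4 = 41.90 kΩ.
Effective lower resistance at A: R2 ‖ 41.90 = 6.997 kΩ.
V_A = 36.9 × 6.997/(59.8 + 6.997) = 3.865 V.
Then the unloaded second divider: V_B = V_A × R4/(R3+R4) = 3.865 × 0.7088 = 2.740 V.

V_B ≈ 2.74 V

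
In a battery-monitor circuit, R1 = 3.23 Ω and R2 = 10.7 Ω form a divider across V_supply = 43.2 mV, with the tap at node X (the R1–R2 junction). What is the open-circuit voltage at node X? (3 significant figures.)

V_th ≈ 33.2 mV

With X open, the divider is unloaded: V_th = 43.2 × 10.7/13.93 = 33.18 mV.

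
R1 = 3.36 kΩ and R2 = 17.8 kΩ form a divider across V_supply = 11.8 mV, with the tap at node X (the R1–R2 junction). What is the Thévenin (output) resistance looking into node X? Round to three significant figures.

R_th ≈ 2.83 kΩ

Looking into X with the source shorted: R_th = R1·R2/(R1+R2) = 3.360 × 17.8/21.16 = 2.826 kΩ.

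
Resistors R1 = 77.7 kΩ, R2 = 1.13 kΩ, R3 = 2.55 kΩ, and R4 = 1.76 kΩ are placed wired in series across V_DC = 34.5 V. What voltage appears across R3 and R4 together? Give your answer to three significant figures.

V ≈ 1.79 V

Total series resistance ΣR = 77.7 + 1.13 + 2.55 + 1.76 = 83.14 kΩ.
R_{R3..R4} = 2.55 + 1.76 = 4.310 kΩ.
V = V_DC · R/ΣR = 34.5 × 0.05184 = 1.788 V.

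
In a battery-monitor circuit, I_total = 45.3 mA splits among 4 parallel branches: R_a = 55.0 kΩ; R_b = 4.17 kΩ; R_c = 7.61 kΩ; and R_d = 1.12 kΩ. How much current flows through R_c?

Conductances: ΣG = 1/55.0 + 1/4.17 + 1/7.61 + 1/1.12 = 1.282 (1/kΩ).
Current divider: I(R_c) = I_total · G_k/ΣG = 45.3 × (0.1314/1.282) = 45.3 × 0.1025 = 4.642 mA.

I ≈ 4.64 mA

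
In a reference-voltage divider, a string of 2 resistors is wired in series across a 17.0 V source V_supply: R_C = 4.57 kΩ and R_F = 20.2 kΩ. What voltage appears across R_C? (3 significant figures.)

Total series resistance ΣR = 4.57 + 20.2 = 24.77 kΩ.
By the voltage-divider rule, V = 17.0 × 4.570/24.77 = 3.136 V.

V ≈ 3.14 V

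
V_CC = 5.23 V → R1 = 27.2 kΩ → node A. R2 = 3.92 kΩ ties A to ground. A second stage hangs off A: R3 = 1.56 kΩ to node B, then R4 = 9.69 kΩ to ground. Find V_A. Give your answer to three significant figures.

Looking into the second stage from A: R3 + R4 = 11.25 kΩ appears in parallel with R2.
R2 ‖ (R3+R4) = 2.907 kΩ.
First divider: V_A = V_CC · 2.907/(27.2 + 2.907) = 0.5050 V.

V_A ≈ 0.505 V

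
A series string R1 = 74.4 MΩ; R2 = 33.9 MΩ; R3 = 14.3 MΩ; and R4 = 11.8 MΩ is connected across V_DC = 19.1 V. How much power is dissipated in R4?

P ≈ 0.238 µW

ΣR = 134.4 MΩ → I = 19.1/134.4 = 0.1421 µA.
P(R4) = I²·R4 = (0.1421)² × 11.8 = 0.2383 µW.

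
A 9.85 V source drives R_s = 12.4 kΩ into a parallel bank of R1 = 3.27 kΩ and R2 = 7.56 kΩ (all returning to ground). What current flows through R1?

I ≈ 0.468 mA

Parallel bank: R_p = 1/(1/3.27 + 1/7.56) = 2.283 kΩ.
V_A = 9.85 × 2.283/14.68 = 1.531 V.
Branch current I = V_A/R1 = 1.531/3.27 = 0.4683 mA.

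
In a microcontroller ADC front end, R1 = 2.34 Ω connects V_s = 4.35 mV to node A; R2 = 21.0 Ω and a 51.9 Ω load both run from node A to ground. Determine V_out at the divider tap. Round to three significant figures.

V_out ≈ 3.76 mV

First combine the lower leg with the load: R2 ‖ R_L = 14.95 Ω.
Then V_out = V_s · R2'/(R1 + R2') = 4.35 × 14.95/17.29 = 3.761 mV.
(Unloaded it would be 3.91 mV; the load pulls it down.)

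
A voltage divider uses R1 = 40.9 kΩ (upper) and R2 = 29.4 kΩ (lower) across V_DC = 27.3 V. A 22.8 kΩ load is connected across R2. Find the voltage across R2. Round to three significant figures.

R2 ‖ R_L = (29.4 × 22.8)/(29.4 + 22.8) = 12.84 kΩ.
Then V_out = V_DC · R2'/(R1 + R2') = 27.3 × 12.84/53.74 = 6.523 V.
(Unloaded it would be 11.4 V; the load pulls it down.)

V_out ≈ 6.52 V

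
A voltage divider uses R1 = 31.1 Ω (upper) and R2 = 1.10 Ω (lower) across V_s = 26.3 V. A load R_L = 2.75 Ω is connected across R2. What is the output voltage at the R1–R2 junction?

V_out ≈ 0.648 V

The load sits in parallel with R2, giving an effective lower resistance R2' = R2·R_L/(R2+R_L) = 0.7857 Ω.
Voltage divider with the loaded lower leg: V_out = 26.3 × 0.7857/(31.1 + 0.7857) = 26.3 × 0.02464 = 0.6481 V.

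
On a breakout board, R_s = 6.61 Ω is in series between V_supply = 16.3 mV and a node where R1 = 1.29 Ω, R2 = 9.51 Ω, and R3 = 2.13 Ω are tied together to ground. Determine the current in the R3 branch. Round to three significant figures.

Combine the parallel branches: R_p = (1/1.29 + 1/9.51 + 1/2.13)⁻¹ = 0.7408 Ω.
V_A by voltage divider: V_A = 16.3 × 0.7408/(6.61 + 0.7408) = 1.643 mV.
I(R3) = V_A / R3 = 1.643/2.13 = 0.7712 mA.

I ≈ 0.771 mA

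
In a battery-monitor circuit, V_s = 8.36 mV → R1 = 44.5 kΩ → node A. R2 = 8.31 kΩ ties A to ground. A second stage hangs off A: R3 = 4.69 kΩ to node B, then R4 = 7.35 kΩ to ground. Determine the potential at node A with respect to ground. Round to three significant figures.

V_A ≈ 0.832 mV

Node A sees R2 in parallel with the series input of stage 2, R3 + R4 = 12.04 kΩ.
R2 ‖ (R3+R4) = 4.917 kΩ.
V_A = 8.36 × 4.917/(44.5 + 4.917) = 0.8318 mV.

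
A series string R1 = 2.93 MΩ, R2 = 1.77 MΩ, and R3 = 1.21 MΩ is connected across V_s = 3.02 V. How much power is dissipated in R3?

The common current is I = 3.02/5.910 = 0.5110 µA.
V(R3) = I·R = 0.6183 V; P = V·I = 0.6183 × 0.5110 = 0.3160 µW.

P ≈ 0.316 µW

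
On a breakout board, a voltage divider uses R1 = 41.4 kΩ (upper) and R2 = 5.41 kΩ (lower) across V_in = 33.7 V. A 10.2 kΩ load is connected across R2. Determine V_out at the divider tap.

The load sits in parallel with R2, giving an effective lower resistance R2' = R2·R_L/(R2+R_L) = 3.535 kΩ.
Then V_out = V_in · R2'/(R1 + R2') = 33.7 × 3.535/44.94 = 2.651 V.

V_out ≈ 2.65 V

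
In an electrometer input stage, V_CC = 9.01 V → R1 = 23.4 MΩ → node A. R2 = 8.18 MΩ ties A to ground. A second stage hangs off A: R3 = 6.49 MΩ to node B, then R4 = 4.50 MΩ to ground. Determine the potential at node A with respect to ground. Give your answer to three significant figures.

V_A ≈ 1.50 V

Node A sees R2 in parallel with the series input of stage 2, R3 + R4 = 10.99 MΩ.
Effective lower resistance at A: R2 ‖ 10.99 = 4.690 MΩ.
First divider: V_A = V_CC · 4.690/(23.4 + 4.690) = 1.504 V.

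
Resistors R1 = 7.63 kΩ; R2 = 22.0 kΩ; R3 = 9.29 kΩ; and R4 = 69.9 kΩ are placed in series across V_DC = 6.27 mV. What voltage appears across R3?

V ≈ 0.535 mV

ΣR = 7.63 + 22.0 + 9.29 + 69.9 = 108.8 kΩ.
V = V_DC · R/ΣR = 6.27 × 0.08537 = 0.5353 mV.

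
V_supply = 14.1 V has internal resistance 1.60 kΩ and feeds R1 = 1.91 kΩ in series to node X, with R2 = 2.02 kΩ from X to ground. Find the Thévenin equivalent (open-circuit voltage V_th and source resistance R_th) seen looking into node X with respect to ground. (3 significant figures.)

R1' = 1.60 + 1.91 = 3.510 kΩ (source resistance + R1).
With X open, the divider is unloaded: V_th = 14.1 × 2.02/5.530 = 5.150 V.
Looking into X with the source shorted: R_th = R1'·R2/(R1'+R2) = 3.510 × 2.02/5.530 = 1.282 kΩ.

V_th ≈ 5.15 V, R_th ≈ 1.28 kΩ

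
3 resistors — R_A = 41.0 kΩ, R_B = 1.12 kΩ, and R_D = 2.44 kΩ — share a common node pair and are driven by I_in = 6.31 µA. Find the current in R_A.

I ≈ 0.116 µA

Total conductance ΣG = 1/41.0 + 1/1.12 + 1/2.44 = 1.327 (units of 1/kΩ).
By the current-divider rule, I = I_in · G_k/ΣG = 6.31 × 0.01838 = 0.1160 µA.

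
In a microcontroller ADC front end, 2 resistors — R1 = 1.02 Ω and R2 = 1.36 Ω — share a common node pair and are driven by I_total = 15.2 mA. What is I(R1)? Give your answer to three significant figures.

I ≈ 8.69 mA

For two parallel branches, I_k = I_total · (other R)/(sum of R).
So I = 15.2 × 1.36/2.380 = 8.686 mA.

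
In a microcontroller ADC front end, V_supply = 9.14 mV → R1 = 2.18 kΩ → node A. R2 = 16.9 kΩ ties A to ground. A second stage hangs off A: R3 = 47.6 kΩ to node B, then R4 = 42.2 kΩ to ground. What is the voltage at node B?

V_B ≈ 3.72 mV

Looking into the second stage from A: R3 + R4 = 89.80 kΩ appears in parallel with R2.
Effective lower resistance at A: R2 ‖ 89.80 = 14.22 kΩ.
So V_A = 9.14 × 0.8671 = 7.925 mV.
V_B = V_A × 0.4699 = 3.724 mV.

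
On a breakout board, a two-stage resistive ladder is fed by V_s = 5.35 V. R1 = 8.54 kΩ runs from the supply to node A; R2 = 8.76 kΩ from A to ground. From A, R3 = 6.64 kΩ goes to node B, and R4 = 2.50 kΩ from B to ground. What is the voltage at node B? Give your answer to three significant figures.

V_B ≈ 0.503 V

The second stage (R3 + R4 = 9.140 kΩ) loads node A in parallel with R2.
R2 ‖ (R3+R4) = 4.473 kΩ.
V_A = 5.35 × 4.473/(8.54 + 4.473) = 1.839 V.
Then the unloaded second divider: V_B = V_A × R4/(R3+R4) = 1.839 × 0.2735 = 0.5030 V.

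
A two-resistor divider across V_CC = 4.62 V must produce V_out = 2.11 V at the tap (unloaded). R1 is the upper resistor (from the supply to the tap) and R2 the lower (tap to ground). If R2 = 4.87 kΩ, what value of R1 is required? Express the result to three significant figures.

V_out/V_CC = R2/(R1+R2) = 0.4567.
So R1 = R2 · (V_CC/V_out − 1) = 4.87 × (4.62/2.11 − 1) = 4.87 × 1.190 = 5.793 kΩ.

R1 ≈ 5.79 kΩ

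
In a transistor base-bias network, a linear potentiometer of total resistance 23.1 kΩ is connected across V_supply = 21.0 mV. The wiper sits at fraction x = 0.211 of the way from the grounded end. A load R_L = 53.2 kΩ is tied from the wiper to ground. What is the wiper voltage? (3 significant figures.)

V_out ≈ 4.13 mV

Lower segment x·R_p = 4.874 kΩ; upper segment (1−x)·R_p = 18.23 kΩ.
R_L loads the lower segment: effective lower R = 4.465 kΩ.
Loaded-divider output: V_out = 21.0 × 0.1968 = 4.132 mV.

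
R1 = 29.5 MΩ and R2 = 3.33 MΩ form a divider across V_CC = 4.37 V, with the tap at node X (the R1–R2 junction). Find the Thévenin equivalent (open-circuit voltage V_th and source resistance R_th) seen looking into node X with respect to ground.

V_th ≈ 0.443 V, R_th ≈ 2.99 MΩ

With X open, the divider is unloaded: V_th = 4.37 × 3.33/32.83 = 0.4433 V.
Zeroing V_CC shorts the top of R1 to ground, so R_th = R1 ‖ R2 = 2.992 MΩ.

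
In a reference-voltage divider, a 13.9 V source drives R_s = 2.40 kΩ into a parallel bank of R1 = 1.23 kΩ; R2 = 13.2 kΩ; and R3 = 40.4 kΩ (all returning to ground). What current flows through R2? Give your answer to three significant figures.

I ≈ 0.330 mA

Equivalent of the parallel group: R_p = 1.095 kΩ.
V_A = 13.9 × 1.095/3.495 = 4.354 V.
I(R2) = V_A / R2 = 4.354/13.2 = 0.3299 mA.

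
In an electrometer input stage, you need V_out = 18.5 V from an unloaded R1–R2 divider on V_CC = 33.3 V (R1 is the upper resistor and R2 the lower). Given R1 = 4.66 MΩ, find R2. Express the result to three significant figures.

Required fraction k = V_out/V_CC = 0.5556.
So R2 = R1 · V_out/(V_CC − V_out) = 4.66 × 18.5/(33.3 − 18.5) = 4.66 × 1.250 = 5.825 MΩ.

R2 ≈ 5.83 MΩ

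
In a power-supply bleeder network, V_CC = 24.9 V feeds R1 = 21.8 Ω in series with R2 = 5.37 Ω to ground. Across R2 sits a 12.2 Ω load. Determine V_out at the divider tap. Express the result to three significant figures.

First combine the lower leg with the load: R2 ‖ R_L = 3.729 Ω.
Now apply the divider: V_out = 24.9 × 0.1461 = 3.637 V.

V_out ≈ 3.64 V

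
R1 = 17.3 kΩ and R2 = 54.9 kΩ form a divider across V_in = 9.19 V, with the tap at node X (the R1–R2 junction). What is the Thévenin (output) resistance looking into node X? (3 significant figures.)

With V_in suppressed (replaced by a short), R_th = R1 ‖ R2 = (17.30 × 54.9)/(17.30 + 54.9) = 13.15 kΩ.

R_th ≈ 13.2 kΩ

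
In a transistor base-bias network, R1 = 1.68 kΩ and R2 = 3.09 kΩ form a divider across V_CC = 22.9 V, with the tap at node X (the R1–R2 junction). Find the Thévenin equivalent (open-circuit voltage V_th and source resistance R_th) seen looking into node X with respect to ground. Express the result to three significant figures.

V_th ≈ 14.8 V, R_th ≈ 1.09 kΩ

With X open, the divider is unloaded: V_th = 22.9 × 3.09/4.770 = 14.83 V.
Looking into X with the source shorted: R_th = R1·R2/(R1+R2) = 1.680 × 3.09/4.770 = 1.088 kΩ.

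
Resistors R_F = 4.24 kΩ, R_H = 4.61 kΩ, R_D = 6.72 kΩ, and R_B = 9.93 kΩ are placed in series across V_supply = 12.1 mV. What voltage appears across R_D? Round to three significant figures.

V ≈ 3.19 mV

Total series resistance ΣR = 4.24 + 4.61 + 6.72 + 9.93 = 25.50 kΩ.
V = V_supply · R/ΣR = 12.1 × 0.2635 = 3.189 mV.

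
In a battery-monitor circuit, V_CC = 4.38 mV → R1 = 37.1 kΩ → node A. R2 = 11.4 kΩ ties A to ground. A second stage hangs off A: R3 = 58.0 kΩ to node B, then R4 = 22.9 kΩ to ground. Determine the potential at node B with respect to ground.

Looking into the second stage from A: R3 + R4 = 80.90 kΩ appears in parallel with R2.
R2 ‖ (R3+R4) = 9.992 kΩ.
So V_A = 4.38 × 0.2122 = 0.9293 mV.
Stage 2 is unloaded, so V_B = V_A · R4/(R3+R4) = 0.9293 × 22.9/80.90 = 0.2631 mV.

V_B ≈ 0.263 mV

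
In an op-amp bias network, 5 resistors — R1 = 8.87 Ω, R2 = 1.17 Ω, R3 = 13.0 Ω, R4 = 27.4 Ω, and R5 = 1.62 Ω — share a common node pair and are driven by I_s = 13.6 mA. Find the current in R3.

I ≈ 0.616 mA

ΣG = 1/8.87 + 1/1.17 + 1/13.0 + 1/27.4 + 1/1.62 = 1.698.
By the current-divider rule, I = I_s · G_k/ΣG = 13.6 × 0.04530 = 0.6161 mA.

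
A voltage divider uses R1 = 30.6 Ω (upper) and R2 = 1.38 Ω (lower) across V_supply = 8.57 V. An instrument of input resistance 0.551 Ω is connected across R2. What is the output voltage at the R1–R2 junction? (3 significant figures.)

V_out ≈ 0.109 V

R2 ‖ R_L = (1.38 × 0.551)/(1.38 + 0.551) = 0.3938 Ω.
Then V_out = V_supply · R2'/(R1 + R2') = 8.57 × 0.3938/30.99 = 0.1089 V.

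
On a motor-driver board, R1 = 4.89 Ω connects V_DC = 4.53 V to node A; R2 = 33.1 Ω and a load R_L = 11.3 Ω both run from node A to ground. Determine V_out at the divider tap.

V_out ≈ 2.87 V

R2 ‖ R_L = (33.1 × 11.3)/(33.1 + 11.3) = 8.424 Ω.
Then V_out = V_DC · R2'/(R1 + R2') = 4.53 × 8.424/13.31 = 2.866 V.
(Unloaded it would be 3.95 V; the load pulls it down.)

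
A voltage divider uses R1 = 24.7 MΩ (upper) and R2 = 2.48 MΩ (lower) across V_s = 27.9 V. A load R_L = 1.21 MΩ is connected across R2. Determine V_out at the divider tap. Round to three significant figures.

V_out ≈ 0.889 V

First combine the lower leg with the load: R2 ‖ R_L = 0.8132 MΩ.
Then V_out = V_s · R2'/(R1 + R2') = 27.9 × 0.8132/25.51 = 0.8893 V.
(Unloaded it would be 2.55 V; the load pulls it down.)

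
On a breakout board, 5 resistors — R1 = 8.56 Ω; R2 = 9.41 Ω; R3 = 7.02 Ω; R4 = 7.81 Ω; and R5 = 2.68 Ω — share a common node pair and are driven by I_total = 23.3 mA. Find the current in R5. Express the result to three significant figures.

Total conductance ΣG = 1/8.56 + 1/9.41 + 1/7.02 + 1/7.81 + 1/2.68 = 0.8667 (units of 1/Ω).
Current divider: I(R5) = I_total · G_k/ΣG = 23.3 × (0.3731/0.8667) = 23.3 × 0.4305 = 10.03 mA.

I ≈ 10.0 mA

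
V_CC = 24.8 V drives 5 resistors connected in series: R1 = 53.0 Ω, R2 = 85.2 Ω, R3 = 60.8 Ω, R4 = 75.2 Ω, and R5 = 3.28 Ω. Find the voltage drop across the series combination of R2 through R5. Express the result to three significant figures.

Series total: ΣR = 53.0 + 85.2 + 60.8 + 75.2 + 3.28 = 277.5 Ω.
R_{R2..R5} = 85.2 + 60.8 + 75.2 + 3.28 = 224.5 Ω.
Voltage divider: V = V_CC · (224.5 / 277.5) = 24.8 × 0.8090 = 20.06 V.

V ≈ 20.1 V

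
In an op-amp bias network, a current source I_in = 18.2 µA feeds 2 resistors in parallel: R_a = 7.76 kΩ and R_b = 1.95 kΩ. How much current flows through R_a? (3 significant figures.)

I ≈ 3.65 µA

For two parallel branches, I_k = I_in · (other R)/(sum of R).
I(R_a) = 18.2 × 1.95/(7.76 + 1.95) = 18.2 × 0.2008 = 3.655 µA.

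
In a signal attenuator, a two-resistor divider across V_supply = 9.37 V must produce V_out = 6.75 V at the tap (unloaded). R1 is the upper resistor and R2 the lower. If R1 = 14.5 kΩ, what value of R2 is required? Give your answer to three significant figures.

The divider ratio is R2/(R1+R2) = 6.75/9.37 = 0.7204.
Rearranging, R2 = R1·k/(1−k) = 14.5 × 2.576 = 37.36 kΩ.

R2 ≈ 37.4 kΩ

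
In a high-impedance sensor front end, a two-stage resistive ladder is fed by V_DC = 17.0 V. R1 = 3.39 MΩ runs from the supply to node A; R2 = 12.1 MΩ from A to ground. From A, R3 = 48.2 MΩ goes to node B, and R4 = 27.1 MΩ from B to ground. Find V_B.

The second stage (R3 + R4 = 75.30 MΩ) loads node A in parallel with R2.
Effective lower resistance at A: R2 ‖ 75.30 = 10.42 MΩ.
So V_A = 17.0 × 0.7546 = 12.83 V.
V_B = V_A × 0.3599 = 4.617 V.

V_B ≈ 4.62 V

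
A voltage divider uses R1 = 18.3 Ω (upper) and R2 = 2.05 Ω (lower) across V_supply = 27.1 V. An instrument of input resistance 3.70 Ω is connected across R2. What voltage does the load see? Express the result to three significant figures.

The load sits in parallel with R2, giving an effective lower resistance R2' = R2·R_L/(R2+R_L) = 1.319 Ω.
Voltage divider with the loaded lower leg: V_out = 27.1 × 1.319/(18.3 + 1.319) = 27.1 × 0.06724 = 1.822 V.

V_out ≈ 1.82 V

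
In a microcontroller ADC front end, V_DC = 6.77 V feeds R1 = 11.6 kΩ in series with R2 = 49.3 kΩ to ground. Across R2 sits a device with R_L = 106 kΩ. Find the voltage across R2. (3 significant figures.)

The load sits in parallel with R2, giving an effective lower resistance R2' = R2·R_L/(R2+R_L) = 33.65 kΩ.
Then V_out = V_DC · R2'/(R1 + R2') = 6.77 × 33.65/45.25 = 5.034 V.

V_out ≈ 5.03 V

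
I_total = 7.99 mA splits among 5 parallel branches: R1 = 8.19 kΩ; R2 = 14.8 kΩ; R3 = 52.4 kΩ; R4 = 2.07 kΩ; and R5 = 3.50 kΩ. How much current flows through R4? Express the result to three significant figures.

Conductances: ΣG = 1/8.19 + 1/14.8 + 1/52.4 + 1/2.07 + 1/3.50 = 0.9776 (1/kΩ).
Current divider: I(R4) = I_total · G_k/ΣG = 7.99 × (0.4831/0.9776) = 7.99 × 0.4942 = 3.949 mA.

I ≈ 3.95 mA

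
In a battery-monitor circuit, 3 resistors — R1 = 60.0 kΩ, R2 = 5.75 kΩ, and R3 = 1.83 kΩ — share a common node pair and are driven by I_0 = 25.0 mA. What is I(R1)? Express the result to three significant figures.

ΣG = 1/60.0 + 1/5.75 + 1/1.83 = 0.7370.
Current divider: I(R1) = I_0 · G_k/ΣG = 25.0 × (0.01667/0.7370) = 25.0 × 0.02261 = 0.5653 mA.

I ≈ 0.565 mA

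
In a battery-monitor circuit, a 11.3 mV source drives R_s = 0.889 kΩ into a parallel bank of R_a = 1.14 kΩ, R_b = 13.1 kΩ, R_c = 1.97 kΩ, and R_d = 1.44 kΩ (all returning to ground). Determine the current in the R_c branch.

I ≈ 1.97 µA

Combine the parallel branches: R_p = (1/1.14 + 1/13.1 + 1/1.97 + 1/1.44)⁻¹ = 0.4639 kΩ.
V_A = 11.3 × 0.4639/1.353 = 3.875 mV.
Branch current I = V_A/R_c = 3.875/1.97 = 1.967 µA.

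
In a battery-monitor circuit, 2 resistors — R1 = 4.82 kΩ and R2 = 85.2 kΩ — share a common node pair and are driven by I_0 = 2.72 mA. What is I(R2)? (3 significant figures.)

For two parallel branches, I_k = I_0 · (other R)/(sum of R).
So I = 2.72 × 4.82/90.02 = 0.1456 mA.

I ≈ 0.146 mA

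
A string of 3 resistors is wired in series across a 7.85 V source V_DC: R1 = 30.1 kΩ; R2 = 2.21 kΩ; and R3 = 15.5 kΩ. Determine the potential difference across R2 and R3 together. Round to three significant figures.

Series total: ΣR = 30.1 + 2.21 + 15.5 = 47.81 kΩ.
R_{R2..R3} = 2.21 + 15.5 = 17.71 kΩ.
By the voltage-divider rule, V = 7.85 × 17.71/47.81 = 2.908 V.

V ≈ 2.91 V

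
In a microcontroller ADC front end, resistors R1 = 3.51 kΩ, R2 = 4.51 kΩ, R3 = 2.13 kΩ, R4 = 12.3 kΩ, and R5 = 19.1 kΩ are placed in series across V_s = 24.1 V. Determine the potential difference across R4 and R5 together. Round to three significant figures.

V ≈ 18.2 V

Series total: ΣR = 3.51 + 4.51 + 2.13 + 12.3 + 19.1 = 41.55 kΩ.
R_{R4..R5} = 12.3 + 19.1 = 31.40 kΩ.
V = V_s · R/ΣR = 24.1 × 0.7557 = 18.21 V.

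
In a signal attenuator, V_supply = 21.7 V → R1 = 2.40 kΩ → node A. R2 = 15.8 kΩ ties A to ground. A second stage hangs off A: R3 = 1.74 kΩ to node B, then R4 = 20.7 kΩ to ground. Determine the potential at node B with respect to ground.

V_B ≈ 15.9 V

Node A sees R2 in parallel with the series input of stage 2, R3 + R4 = 22.44 kΩ.
Effective lower resistance at A: R2 ‖ 22.44 = 9.272 kΩ.
So V_A = 21.7 × 0.7944 = 17.24 V.
V_B = V_A × 0.9225 = 15.90 V.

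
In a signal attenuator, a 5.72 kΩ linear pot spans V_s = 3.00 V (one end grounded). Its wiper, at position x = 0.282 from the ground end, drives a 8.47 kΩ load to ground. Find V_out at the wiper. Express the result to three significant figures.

V_out ≈ 0.744 V

Lower segment x·R_p = 1.613 kΩ; upper segment (1−x)·R_p = 4.107 kΩ.
(x·R_p) ‖ R_L = 1.355 kΩ.
Then V_out = V_s · 1.355/(4.107 + 1.355) = 0.7442 V.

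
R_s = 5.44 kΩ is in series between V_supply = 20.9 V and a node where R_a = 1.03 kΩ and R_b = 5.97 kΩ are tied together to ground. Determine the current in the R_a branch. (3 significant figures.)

Equivalent of the parallel group: R_p = 0.8784 kΩ.
Node voltage V_A = V_supply · R_p/(R_s + R_p) = 20.9 × 0.1390 = 2.906 V.
Branch current I = V_A/R_a = 2.906/1.03 = 2.821 mA.

I ≈ 2.82 mA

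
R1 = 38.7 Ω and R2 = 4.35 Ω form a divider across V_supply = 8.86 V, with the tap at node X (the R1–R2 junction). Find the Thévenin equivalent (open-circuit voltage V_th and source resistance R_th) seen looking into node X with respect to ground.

With X open, the divider is unloaded: V_th = 8.86 × 4.35/43.05 = 0.8953 V.
Zeroing V_supply shorts the top of R1 to ground, so R_th = R1 ‖ R2 = 3.910 Ω.

V_th ≈ 0.895 V, R_th ≈ 3.91 Ω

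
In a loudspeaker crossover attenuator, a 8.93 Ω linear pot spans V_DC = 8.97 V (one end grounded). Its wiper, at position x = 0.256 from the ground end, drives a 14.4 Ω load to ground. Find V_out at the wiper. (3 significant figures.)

V_out ≈ 2.05 V

The pot divides into 6.644 Ω above the wiper and 2.286 Ω below.
R_L loads the lower segment: effective lower R = 1.973 Ω.
V_out = 8.97 × 1.973/(6.644 + 1.973) = 2.054 V.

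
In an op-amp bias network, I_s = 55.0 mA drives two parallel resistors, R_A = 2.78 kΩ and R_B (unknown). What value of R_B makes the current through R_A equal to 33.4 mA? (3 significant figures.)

In a two-way split, I_A/I_s = R_B/(R_A + R_B).
33.4/55.0 = R_B/(R_A + R_B) → R_B = R_A · (0.6073)/(1 − 0.6073) = 2.78 × 1.546 = 4.299 kΩ.

R_B ≈ 4.30 kΩ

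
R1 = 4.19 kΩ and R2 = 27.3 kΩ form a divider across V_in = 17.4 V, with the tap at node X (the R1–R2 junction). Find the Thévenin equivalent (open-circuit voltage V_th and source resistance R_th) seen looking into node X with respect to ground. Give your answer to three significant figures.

V_th ≈ 15.1 V, R_th ≈ 3.63 kΩ

With X open, the divider is unloaded: V_th = 17.4 × 27.3/31.49 = 15.08 V.
With V_in suppressed (replaced by a short), R_th = R1 ‖ R2 = (4.190 × 27.3)/(4.190 + 27.3) = 3.632 kΩ.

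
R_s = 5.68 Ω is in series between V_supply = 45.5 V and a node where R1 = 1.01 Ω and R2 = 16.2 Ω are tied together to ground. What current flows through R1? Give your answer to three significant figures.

I ≈ 6.46 A

Equivalent of the parallel group: R_p = 0.9507 Ω.
Node voltage V_A = V_supply · R_p/(R_s + R_p) = 45.5 × 0.1434 = 6.524 V.
I(R1) = V_A / R1 = 6.524/1.01 = 6.459 A.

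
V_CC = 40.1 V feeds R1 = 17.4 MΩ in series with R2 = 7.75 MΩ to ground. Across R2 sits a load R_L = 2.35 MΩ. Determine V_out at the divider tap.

First combine the lower leg with the load: R2 ‖ R_L = 1.803 MΩ.
Now apply the divider: V_out = 40.1 × 0.09390 = 3.765 V.
(Unloaded it would be 12.4 V; the load pulls it down.)

V_out ≈ 3.77 V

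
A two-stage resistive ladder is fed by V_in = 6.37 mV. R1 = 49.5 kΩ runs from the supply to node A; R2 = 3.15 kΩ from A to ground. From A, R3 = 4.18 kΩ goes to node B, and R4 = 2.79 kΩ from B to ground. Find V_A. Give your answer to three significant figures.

Node A sees R2 in parallel with the series input of stage 2, R3 + R4 = 6.970 kΩ.
Effective lower resistance at A: R2 ‖ 6.970 = 2.170 kΩ.
So V_A = 6.37 × 0.04199 = 0.2675 mV.

V_A ≈ 0.267 mV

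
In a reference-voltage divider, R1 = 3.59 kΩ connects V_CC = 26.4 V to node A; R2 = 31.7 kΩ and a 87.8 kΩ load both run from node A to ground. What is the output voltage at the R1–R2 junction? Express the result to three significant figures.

First combine the lower leg with the load: R2 ‖ R_L = 23.29 kΩ.
Then V_out = V_CC · R2'/(R1 + R2') = 26.4 × 23.29/26.88 = 22.87 V.
(Unloaded it would be 23.7 V; the load pulls it down.)

V_out ≈ 22.9 V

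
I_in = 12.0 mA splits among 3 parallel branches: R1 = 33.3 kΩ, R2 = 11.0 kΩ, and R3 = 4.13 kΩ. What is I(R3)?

I ≈ 8.00 mA

Total conductance ΣG = 1/33.3 + 1/11.0 + 1/4.13 = 0.3631 (units of 1/kΩ).
R3 takes the fraction G_k/ΣG = 0.2421/0.3631 = 0.6669, so I = 12.0 × 0.6669 = 8.003 mA.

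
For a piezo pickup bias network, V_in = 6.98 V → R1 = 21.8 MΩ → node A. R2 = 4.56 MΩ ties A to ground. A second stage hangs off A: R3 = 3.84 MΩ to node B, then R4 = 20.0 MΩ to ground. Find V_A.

V_A ≈ 1.04 V

Looking into the second stage from A: R3 + R4 = 23.84 MΩ appears in parallel with R2.
R2 ‖ (R3+R4) = 3.828 MΩ.
V_A = 6.98 × 3.828/(21.8 + 3.828) = 1.043 V.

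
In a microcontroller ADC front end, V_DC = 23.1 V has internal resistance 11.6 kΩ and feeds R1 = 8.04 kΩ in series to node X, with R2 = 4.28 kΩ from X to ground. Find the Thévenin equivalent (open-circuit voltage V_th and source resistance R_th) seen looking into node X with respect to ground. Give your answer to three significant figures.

V_th ≈ 4.13 V, R_th ≈ 3.51 kΩ

R1' = 11.6 + 8.04 = 19.64 kΩ (source resistance + R1).
V_th is the unloaded tap voltage: V_DC · R2/(R1'+R2) = 23.1 × 0.1789 = 4.133 V.
Zeroing V_DC shorts the top of R1' to ground, so R_th = R1' ‖ R2 = 3.514 kΩ.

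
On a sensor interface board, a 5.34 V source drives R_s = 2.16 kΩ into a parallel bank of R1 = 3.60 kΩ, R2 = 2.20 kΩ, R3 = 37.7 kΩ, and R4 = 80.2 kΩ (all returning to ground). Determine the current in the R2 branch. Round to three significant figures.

Combine the parallel branches: R_p = (1/3.60 + 1/2.20 + 1/37.7 + 1/80.2)⁻¹ = 1.296 kΩ.
V_A by voltage divider: V_A = 5.34 × 1.296/(2.16 + 1.296) = 2.003 V.
I(R2) = V_A / R2 = 2.003/2.20 = 0.9104 mA.
(Equivalently: I_total = 1.545 mA, then current-divider fraction G_k/ΣG = 0.5893.)

I ≈ 0.910 mA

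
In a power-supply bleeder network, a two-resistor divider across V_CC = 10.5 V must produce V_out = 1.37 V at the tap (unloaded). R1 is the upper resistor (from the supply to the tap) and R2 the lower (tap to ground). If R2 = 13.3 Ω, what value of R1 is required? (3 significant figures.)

Required fraction k = V_out/V_CC = 0.1305.
So R1 = R2 · (V_CC/V_out − 1) = 13.3 × (10.5/1.37 − 1) = 13.3 × 6.664 = 88.63 Ω.

R1 ≈ 88.6 Ω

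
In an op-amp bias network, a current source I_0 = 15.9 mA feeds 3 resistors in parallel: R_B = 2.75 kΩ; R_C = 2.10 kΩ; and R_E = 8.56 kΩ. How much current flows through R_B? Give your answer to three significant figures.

I ≈ 6.04 mA

Total conductance ΣG = 1/2.75 + 1/2.10 + 1/8.56 = 0.9566 (units of 1/kΩ).
By the current-divider rule, I = I_0 · G_k/ΣG = 15.9 × 0.3801 = 6.044 mA.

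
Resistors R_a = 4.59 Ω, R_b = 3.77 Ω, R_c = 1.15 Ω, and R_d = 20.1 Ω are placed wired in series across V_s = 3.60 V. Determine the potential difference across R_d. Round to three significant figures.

V ≈ 2.44 V

Series total: ΣR = 4.59 + 3.77 + 1.15 + 20.1 = 29.61 Ω.
Voltage divider: V = V_s · (20.10 / 29.61) = 3.60 × 0.6788 = 2.444 V.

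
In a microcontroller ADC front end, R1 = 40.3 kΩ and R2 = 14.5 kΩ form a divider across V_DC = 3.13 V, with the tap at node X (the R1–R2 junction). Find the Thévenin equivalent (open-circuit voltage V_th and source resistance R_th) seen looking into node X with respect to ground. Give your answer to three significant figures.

V_th ≈ 0.828 V, R_th ≈ 10.7 kΩ

With X open, the divider is unloaded: V_th = 3.13 × 14.5/54.80 = 0.8282 V.
Looking into X with the source shorted: R_th = R1·R2/(R1+R2) = 40.30 × 14.5/54.80 = 10.66 kΩ.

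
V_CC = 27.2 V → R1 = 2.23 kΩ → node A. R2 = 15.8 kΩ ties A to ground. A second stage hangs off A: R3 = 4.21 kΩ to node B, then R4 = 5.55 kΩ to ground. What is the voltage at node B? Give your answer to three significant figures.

V_B ≈ 11.3 V

Looking into the second stage from A: R3 + R4 = 9.760 kΩ appears in parallel with R2.
Effective lower resistance at A: R2 ‖ 9.760 = 6.033 kΩ.
V_A = 27.2 × 6.033/(2.23 + 6.033) = 19.86 V.
Stage 2 is unloaded, so V_B = V_A · R4/(R3+R4) = 19.86 × 5.55/9.760 = 11.29 V.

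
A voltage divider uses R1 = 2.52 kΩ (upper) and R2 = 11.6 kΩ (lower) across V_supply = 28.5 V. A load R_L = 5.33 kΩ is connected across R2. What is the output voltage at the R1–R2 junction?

V_out ≈ 16.9 V

The load sits in parallel with R2, giving an effective lower resistance R2' = R2·R_L/(R2+R_L) = 3.652 kΩ.
Voltage divider with the loaded lower leg: V_out = 28.5 × 3.652/(2.52 + 3.652) = 28.5 × 0.5917 = 16.86 V.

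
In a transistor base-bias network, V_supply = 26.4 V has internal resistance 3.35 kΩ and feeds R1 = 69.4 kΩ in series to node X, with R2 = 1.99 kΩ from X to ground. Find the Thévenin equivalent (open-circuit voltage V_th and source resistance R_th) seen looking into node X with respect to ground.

V_th ≈ 0.703 V, R_th ≈ 1.94 kΩ

R1' = 3.35 + 69.4 = 72.75 kΩ (source resistance + R1).
With X open, the divider is unloaded: V_th = 26.4 × 1.99/74.74 = 0.7029 V.
With V_supply suppressed (replaced by a short), R_th = R1' ‖ R2 = (72.75 × 1.99)/(72.75 + 1.99) = 1.937 kΩ.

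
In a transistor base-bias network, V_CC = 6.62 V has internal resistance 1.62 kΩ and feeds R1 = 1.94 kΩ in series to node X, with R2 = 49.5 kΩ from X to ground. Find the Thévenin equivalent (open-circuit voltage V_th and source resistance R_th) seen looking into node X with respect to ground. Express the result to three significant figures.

V_th ≈ 6.18 V, R_th ≈ 3.32 kΩ

R1' = 1.62 + 1.94 = 3.560 kΩ (source resistance + R1).
Open-circuit (no load on X): V_th = V_CC · R2/(R1' + R2) = 6.62 × 49.5/(3.560 + 49.5) = 6.176 V.
Looking into X with the source shorted: R_th = R1'·R2/(R1'+R2) = 3.560 × 49.5/53.06 = 3.321 kΩ.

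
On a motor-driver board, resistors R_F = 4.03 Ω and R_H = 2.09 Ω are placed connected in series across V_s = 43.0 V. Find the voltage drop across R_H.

V ≈ 14.7 V

Total series resistance ΣR = 4.03 + 2.09 = 6.120 Ω.
By the voltage-divider rule, V = 43.0 × 2.090/6.120 = 14.68 V.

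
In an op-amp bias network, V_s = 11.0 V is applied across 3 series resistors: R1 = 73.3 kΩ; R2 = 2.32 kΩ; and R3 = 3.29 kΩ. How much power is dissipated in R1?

ΣR = 78.91 kΩ → I = 11.0/78.91 = 0.1394 mA.
P(R1) = I²·R1 = (0.1394)² × 73.3 = 1.424 mW.

P ≈ 1.42 mW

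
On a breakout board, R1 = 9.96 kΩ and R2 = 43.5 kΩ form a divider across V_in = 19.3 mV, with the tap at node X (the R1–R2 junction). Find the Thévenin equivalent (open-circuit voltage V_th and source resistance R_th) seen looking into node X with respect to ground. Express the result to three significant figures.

With X open, the divider is unloaded: V_th = 19.3 × 43.5/53.46 = 15.70 mV.
Zeroing V_in shorts the top of R1 to ground, so R_th = R1 ‖ R2 = 8.104 kΩ.

V_th ≈ 15.7 mV, R_th ≈ 8.10 kΩ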